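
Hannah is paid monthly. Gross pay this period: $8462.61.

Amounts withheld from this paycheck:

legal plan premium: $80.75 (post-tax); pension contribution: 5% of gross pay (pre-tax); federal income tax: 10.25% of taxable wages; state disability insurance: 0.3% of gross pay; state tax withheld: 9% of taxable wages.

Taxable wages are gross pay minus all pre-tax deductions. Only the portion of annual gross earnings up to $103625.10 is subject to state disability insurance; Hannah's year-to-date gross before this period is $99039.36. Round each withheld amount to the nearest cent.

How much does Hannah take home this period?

$6397.37

Pension contribution: $8462.61 × 0.05 = $423.13
Taxable wages = $8462.61 − $423.13 = $8039.48
State tax withheld: $8039.48 × 0.09 = $723.55
Federal income tax: $8039.48 × 0.1025 = $824.05
State disability insurance: only $103625.10 − $99039.36 = $4585.74 of this check is subject → $4585.74 × 0.003 = $13.76
Legal plan premium: $80.75
Total deductions = $423.13 + $723.55 + $824.05 + $13.76 + $80.75 = $2065.24
Net pay = $8462.61 − $2065.24 = $6397.37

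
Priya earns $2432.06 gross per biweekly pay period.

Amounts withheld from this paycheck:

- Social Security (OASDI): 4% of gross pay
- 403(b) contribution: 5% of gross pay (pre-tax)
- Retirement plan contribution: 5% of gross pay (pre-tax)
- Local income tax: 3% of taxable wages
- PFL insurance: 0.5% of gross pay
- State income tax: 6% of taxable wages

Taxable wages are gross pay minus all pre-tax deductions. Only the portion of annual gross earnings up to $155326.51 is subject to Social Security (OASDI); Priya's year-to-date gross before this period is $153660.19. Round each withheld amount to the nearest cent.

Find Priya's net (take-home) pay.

$1913.05

403(b) contribution: $2432.06 × 0.05 = $121.60
Retirement plan contribution: $2432.06 × 0.05 = $121.60
Pre-tax total = $121.60 + $121.60 = $243.20
Taxable wages = $2432.06 − $243.20 = $2188.86
Local income tax: $2188.86 × 0.03 = $65.67
State income tax: $2188.86 × 0.06 = $131.33
PFL insurance: $2432.06 × 0.005 = $12.16
Social Security (OASDI): only $155326.51 − $153660.19 = $1666.32 of this check is subject → $1666.32 × 0.04 = $66.65
Total deductions = $121.60 + $121.60 + $65.67 + $131.33 + $12.16 + $66.65 = $519.01
Net pay = $2432.06 − $519.01 = $1913.05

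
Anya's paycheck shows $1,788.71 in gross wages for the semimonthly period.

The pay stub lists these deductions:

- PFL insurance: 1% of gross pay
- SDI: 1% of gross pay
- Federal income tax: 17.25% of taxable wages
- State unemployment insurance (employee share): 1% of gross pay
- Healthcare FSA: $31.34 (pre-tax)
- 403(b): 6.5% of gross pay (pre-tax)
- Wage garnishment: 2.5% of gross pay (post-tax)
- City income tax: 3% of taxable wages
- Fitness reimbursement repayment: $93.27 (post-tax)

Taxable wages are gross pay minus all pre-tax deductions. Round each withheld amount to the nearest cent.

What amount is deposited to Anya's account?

$1,117.12

Healthcare FSA: $31.34
403(b): $1,788.71 × 0.065 = $116.27
Pre-tax total = $31.34 + $116.27 = $147.61
Taxable wages = $1,788.71 − $147.61 = $1,641.10
Federal income tax: $1,641.10 × 0.1725 = $283.09
City income tax: $1,641.10 × 0.03 = $49.23
State unemployment insurance (employee share): $1,788.71 × 0.01 = $17.89
SDI: $1,788.71 × 0.01 = $17.89
PFL insurance: $1,788.71 × 0.01 = $17.89
Wage garnishment: $1,788.71 × 0.025 = $44.72
Fitness reimbursement repayment: $93.27
Total deductions = $31.34 + $116.27 + $283.09 + $49.23 + $17.89 + $17.89 + $17.89 + $44.72 + $93.27 = $671.59
Net pay = $1,788.71 − $671.59 = $1,117.12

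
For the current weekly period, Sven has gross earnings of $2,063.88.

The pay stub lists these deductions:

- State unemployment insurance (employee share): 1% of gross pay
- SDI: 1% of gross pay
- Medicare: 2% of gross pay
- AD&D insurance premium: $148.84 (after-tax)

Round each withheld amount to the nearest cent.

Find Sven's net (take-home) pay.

SDI: $2,063.88 × 0.01 = $20.64
Medicare: $2,063.88 × 0.02 = $41.28
State unemployment insurance (employee share): $2,063.88 × 0.01 = $20.64
AD&D insurance premium: $148.84
Total deductions = $20.64 + $41.28 + $20.64 + $148.84 = $231.40
Net pay = $2,063.88 − $231.40 = $1,832.48

$1,832.48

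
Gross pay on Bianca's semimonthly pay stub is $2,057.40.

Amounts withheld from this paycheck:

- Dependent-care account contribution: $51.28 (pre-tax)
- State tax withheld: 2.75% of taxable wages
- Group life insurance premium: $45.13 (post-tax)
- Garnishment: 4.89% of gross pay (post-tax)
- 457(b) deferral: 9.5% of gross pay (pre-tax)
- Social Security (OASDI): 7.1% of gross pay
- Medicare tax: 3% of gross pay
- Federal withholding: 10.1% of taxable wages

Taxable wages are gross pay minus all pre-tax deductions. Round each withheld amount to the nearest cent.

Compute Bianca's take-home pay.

Dependent-care account contribution: $51.28
457(b) deferral: $2,057.40 × 0.095 = $195.45
Pre-tax total = $51.28 + $195.45 = $246.73
Taxable wages = $2,057.40 − $246.73 = $1,810.67
State tax withheld: $1,810.67 × 0.0275 = $49.79
Federal withholding: $1,810.67 × 0.101 = $182.88
Medicare tax: $2,057.40 × 0.03 = $61.72
Social Security (OASDI): $2,057.40 × 0.071 = $146.08
Garnishment: $2,057.40 × 0.0489 = $100.61
Group life insurance premium: $45.13
Total deductions = $51.28 + $195.45 + $49.79 + $182.88 + $61.72 + $146.08 + $100.61 + $45.13 = $832.94
Net pay = $2,057.40 − $832.94 = $1,224.46

$1,224.46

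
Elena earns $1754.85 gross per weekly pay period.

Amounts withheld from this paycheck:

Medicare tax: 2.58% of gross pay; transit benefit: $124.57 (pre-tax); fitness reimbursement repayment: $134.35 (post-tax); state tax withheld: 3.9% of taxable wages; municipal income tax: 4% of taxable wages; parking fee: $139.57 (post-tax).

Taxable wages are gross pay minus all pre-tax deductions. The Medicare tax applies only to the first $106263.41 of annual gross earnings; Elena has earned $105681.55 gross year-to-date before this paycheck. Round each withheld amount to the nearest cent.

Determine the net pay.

$1212.56

Transit benefit: $124.57
Taxable wages = $1754.85 − $124.57 = $1630.28
State tax withheld: $1630.28 × 0.039 = $63.58
Municipal income tax: $1630.28 × 0.04 = $65.21
Medicare tax: only $106263.41 − $105681.55 = $581.86 of this check is subject → $581.86 × 0.0258 = $15.01
Parking fee: $139.57
Fitness reimbursement repayment: $134.35
Total deductions = $124.57 + $63.58 + $65.21 + $15.01 + $139.57 + $134.35 = $542.29
Net pay = $1754.85 − $542.29 = $1212.56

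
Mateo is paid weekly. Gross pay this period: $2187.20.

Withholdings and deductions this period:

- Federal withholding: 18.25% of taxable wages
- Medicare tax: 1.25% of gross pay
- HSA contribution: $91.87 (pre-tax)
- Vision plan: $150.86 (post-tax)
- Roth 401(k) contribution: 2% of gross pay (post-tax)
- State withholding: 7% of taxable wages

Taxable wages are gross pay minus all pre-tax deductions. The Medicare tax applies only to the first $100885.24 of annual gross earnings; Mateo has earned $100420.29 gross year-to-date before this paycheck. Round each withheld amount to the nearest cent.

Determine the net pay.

HSA contribution: $91.87
Taxable wages = $2187.20 − $91.87 = $2095.33
Federal withholding: $2095.33 × 0.1825 = $382.40
State withholding: $2095.33 × 0.07 = $146.67
Medicare tax: only $100885.24 − $100420.29 = $464.95 of this check is subject → $464.95 × 0.0125 = $5.81
Roth 401(k) contribution: $2187.20 × 0.02 = $43.74
Vision plan: $150.86
Total deductions = $91.87 + $382.40 + $146.67 + $5.81 + $43.74 + $150.86 = $821.35
Net pay = $2187.20 − $821.35 = $1365.85

$1365.85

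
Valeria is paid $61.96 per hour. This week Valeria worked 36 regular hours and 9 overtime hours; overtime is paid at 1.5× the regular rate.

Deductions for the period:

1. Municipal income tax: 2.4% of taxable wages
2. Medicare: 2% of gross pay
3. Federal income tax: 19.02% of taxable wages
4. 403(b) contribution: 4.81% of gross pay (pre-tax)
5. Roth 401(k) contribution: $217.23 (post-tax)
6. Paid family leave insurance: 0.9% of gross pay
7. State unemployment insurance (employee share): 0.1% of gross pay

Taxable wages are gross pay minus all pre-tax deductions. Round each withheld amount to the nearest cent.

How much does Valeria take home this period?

$1984.90

Regular pay: 36 × $61.96 = $2230.56
Overtime pay: 9 × $61.96 × 1.5 = $836.46
Gross pay = $2230.56 + $836.46 = $3067.02
403(b) contribution: $3067.02 × 0.0481 = $147.52
Taxable wages = $3067.02 − $147.52 = $2919.50
Municipal income tax: $2919.50 × 0.024 = $70.07
Federal income tax: $2919.50 × 0.1902 = $555.29
Medicare: $3067.02 × 0.02 = $61.34
State unemployment insurance (employee share): $3067.02 × 0.001 = $3.07
Paid family leave insurance: $3067.02 × 0.009 = $27.60
Roth 401(k) contribution: $217.23
Total deductions = $147.52 + $70.07 + $555.29 + $61.34 + $3.07 + $27.60 + $217.23 = $1082.12
Net pay = $3067.02 − $1082.12 = $1984.90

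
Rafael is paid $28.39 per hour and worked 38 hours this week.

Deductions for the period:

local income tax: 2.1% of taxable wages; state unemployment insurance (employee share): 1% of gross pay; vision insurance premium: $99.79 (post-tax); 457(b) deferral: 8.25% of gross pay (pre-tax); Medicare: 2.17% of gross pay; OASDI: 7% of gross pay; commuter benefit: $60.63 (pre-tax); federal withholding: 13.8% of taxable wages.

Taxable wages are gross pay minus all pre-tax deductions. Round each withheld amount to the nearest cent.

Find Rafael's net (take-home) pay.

$571.94

Gross pay: 38 × $28.39 = $1,078.82
457(b) deferral: $1,078.82 × 0.0825 = $89.00
Commuter benefit: $60.63
Pre-tax total = $89.00 + $60.63 = $149.63
Taxable wages = $1,078.82 − $149.63 = $929.19
Local income tax: $929.19 × 0.021 = $19.51
Federal withholding: $929.19 × 0.138 = $128.23
OASDI: $1,078.82 × 0.07 = $75.52
Medicare: $1,078.82 × 0.0217 = $23.41
State unemployment insurance (employee share): $1,078.82 × 0.01 = $10.79
Vision insurance premium: $99.79
Total deductions = $89.00 + $60.63 + $19.51 + $128.23 + $75.52 + $23.41 + $10.79 + $99.79 = $506.88
Net pay = $1,078.82 − $506.88 = $571.94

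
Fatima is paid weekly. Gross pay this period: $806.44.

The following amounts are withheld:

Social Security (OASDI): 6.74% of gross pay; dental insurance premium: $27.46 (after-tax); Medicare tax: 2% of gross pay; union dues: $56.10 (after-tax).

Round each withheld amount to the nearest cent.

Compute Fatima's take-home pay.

$652.40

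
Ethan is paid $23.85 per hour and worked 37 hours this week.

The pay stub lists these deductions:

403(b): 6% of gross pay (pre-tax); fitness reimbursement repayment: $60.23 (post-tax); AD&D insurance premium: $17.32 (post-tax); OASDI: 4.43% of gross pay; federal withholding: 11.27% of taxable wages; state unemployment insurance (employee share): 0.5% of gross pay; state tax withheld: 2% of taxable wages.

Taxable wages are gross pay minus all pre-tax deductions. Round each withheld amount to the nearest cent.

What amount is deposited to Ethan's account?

Gross pay: 37 × $23.85 = $882.45
403(b): $882.45 × 0.06 = $52.95
Taxable wages = $882.45 − $52.95 = $829.50
Federal withholding: $829.50 × 0.1127 = $93.48
State tax withheld: $829.50 × 0.02 = $16.59
OASDI: $882.45 × 0.0443 = $39.09
State unemployment insurance (employee share): $882.45 × 0.005 = $4.41
AD&D insurance premium: $17.32
Fitness reimbursement repayment: $60.23
Total deductions = $52.95 + $93.48 + $16.59 + $39.09 + $4.41 + $17.32 + $60.23 = $284.07
Net pay = $882.45 − $284.07 = $598.38

$598.38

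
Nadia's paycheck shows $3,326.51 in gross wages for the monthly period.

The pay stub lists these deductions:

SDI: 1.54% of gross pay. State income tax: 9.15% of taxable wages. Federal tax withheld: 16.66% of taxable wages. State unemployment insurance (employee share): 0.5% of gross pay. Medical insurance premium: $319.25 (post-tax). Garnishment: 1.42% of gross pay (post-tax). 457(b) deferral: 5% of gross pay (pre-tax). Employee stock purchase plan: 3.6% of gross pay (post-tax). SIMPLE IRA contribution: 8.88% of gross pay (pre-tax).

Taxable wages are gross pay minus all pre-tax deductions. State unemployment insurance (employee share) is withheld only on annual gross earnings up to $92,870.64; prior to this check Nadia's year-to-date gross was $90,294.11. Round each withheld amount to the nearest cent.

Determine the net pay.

$1,575.04

SIMPLE IRA contribution: $3,326.51 × 0.0888 = $295.39
457(b) deferral: $3,326.51 × 0.05 = $166.33
Pre-tax total = $295.39 + $166.33 = $461.72
Taxable wages = $3,326.51 − $461.72 = $2,864.79
Federal tax withheld: $2,864.79 × 0.1666 = $477.27
State income tax: $2,864.79 × 0.0915 = $262.13
State unemployment insurance (employee share): only $92,870.64 − $90,294.11 = $2,576.53 of this check is subject → $2,576.53 × 0.005 = $12.88
SDI: $3,326.51 × 0.0154 = $51.23
Medical insurance premium: $319.25
Garnishment: $3,326.51 × 0.0142 = $47.24
Employee stock purchase plan: $3,326.51 × 0.036 = $119.75
Total deductions = $295.39 + $166.33 + $477.27 + $262.13 + $12.88 + $51.23 + $319.25 + $47.24 + $119.75 = $1,751.47
Net pay = $3,326.51 − $1,751.47 = $1,575.04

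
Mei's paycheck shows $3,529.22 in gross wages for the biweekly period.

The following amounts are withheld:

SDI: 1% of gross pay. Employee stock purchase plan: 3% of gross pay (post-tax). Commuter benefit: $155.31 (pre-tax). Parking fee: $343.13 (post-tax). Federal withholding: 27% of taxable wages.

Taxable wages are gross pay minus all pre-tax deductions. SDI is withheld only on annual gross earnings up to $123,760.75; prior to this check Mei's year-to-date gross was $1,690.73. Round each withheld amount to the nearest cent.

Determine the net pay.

$1,978.65

Commuter benefit: $155.31
Taxable wages = $3,529.22 − $155.31 = $3,373.91
Federal withholding: $3,373.91 × 0.27 = $910.96
SDI: cap not yet reached, full $3,529.22 is subject → $3,529.22 × 0.01 = $35.29
Parking fee: $343.13
Employee stock purchase plan: $3,529.22 × 0.03 = $105.88
Total deductions = $155.31 + $910.96 + $35.29 + $343.13 + $105.88 = $1,550.57
Net pay = $3,529.22 − $1,550.57 = $1,978.65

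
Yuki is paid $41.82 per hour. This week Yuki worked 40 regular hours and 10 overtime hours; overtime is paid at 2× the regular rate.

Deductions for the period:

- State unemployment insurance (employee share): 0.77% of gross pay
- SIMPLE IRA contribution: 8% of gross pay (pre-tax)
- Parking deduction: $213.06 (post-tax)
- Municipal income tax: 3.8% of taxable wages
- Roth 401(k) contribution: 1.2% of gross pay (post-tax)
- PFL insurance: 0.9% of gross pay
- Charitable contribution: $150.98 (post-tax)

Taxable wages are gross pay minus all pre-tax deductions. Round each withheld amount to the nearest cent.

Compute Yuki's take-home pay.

Regular pay: 40 × $41.82 = $1672.80
Overtime pay: 10 × $41.82 × 2 = $836.40
Gross pay = $1672.80 + $836.40 = $2509.20
SIMPLE IRA contribution: $2509.20 × 0.08 = $200.74
Taxable wages = $2509.20 − $200.74 = $2308.46
Municipal income tax: $2308.46 × 0.038 = $87.72
State unemployment insurance (employee share): $2509.20 × 0.0077 = $19.32
PFL insurance: $2509.20 × 0.009 = $22.58
Charitable contribution: $150.98
Roth 401(k) contribution: $2509.20 × 0.012 = $30.11
Parking deduction: $213.06
Total deductions = $200.74 + $87.72 + $19.32 + $22.58 + $150.98 + $30.11 + $213.06 = $724.51
Net pay = $2509.20 − $724.51 = $1784.69

$1784.69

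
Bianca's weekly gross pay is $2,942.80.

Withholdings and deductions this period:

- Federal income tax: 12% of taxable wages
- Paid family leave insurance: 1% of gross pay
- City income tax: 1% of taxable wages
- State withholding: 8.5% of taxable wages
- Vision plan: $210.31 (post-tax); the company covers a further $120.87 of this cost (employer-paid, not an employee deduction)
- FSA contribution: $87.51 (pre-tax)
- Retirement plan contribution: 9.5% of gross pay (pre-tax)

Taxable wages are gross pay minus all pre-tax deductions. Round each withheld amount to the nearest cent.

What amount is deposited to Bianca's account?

$1,782.19

FSA contribution: $87.51
Retirement plan contribution: $2,942.80 × 0.095 = $279.57
Pre-tax total = $87.51 + $279.57 = $367.08
Taxable wages = $2,942.80 − $367.08 = $2,575.72
Federal income tax: $2,575.72 × 0.12 = $309.09
City income tax: $2,575.72 × 0.01 = $25.76
State withholding: $2,575.72 × 0.085 = $218.94
Paid family leave insurance: $2,942.80 × 0.01 = $29.43
Vision plan: $210.31
(Employer's $120.87 toward vision plan is not withheld from the employee.)
Total deductions = $87.51 + $279.57 + $309.09 + $25.76 + $218.94 + $29.43 + $210.31 = $1,160.61
Net pay = $2,942.80 − $1,160.61 = $1,782.19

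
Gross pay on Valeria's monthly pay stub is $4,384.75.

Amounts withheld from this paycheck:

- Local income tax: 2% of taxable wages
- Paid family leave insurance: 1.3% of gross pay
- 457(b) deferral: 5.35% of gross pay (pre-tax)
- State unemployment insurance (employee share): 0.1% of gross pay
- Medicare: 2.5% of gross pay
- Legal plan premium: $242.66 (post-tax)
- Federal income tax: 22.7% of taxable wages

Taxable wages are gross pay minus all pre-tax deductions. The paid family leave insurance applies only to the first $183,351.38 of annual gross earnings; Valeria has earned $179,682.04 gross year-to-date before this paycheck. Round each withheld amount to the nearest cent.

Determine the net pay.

$2,720.72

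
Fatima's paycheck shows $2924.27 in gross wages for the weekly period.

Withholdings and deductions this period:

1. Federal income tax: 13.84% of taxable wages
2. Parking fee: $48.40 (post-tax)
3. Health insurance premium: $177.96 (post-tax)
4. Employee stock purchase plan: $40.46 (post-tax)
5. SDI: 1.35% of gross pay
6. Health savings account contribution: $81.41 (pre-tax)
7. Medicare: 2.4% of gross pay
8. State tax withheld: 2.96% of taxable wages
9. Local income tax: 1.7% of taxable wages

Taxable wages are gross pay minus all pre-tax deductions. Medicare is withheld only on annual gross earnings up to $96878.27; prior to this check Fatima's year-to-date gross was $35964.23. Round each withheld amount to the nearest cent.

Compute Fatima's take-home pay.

Health savings account contribution: $81.41
Taxable wages = $2924.27 − $81.41 = $2842.86
State tax withheld: $2842.86 × 0.0296 = $84.15
Local income tax: $2842.86 × 0.017 = $48.33
Federal income tax: $2842.86 × 0.1384 = $393.45
Medicare: cap not yet reached, full $2924.27 is subject → $2924.27 × 0.024 = $70.18
SDI: $2924.27 × 0.0135 = $39.48
Employee stock purchase plan: $40.46
Parking fee: $48.40
Health insurance premium: $177.96
Total deductions = $81.41 + $84.15 + $48.33 + $393.45 + $70.18 + $39.48 + $40.46 + $48.40 + $177.96 = $983.82
Net pay = $2924.27 − $983.82 = $1940.45

$1940.45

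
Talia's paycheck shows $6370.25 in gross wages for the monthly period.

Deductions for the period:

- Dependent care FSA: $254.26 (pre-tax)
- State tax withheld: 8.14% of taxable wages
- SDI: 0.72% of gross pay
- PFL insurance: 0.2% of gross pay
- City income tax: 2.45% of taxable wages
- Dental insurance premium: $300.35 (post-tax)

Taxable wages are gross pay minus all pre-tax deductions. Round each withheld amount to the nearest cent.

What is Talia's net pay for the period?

$5109.35

Dependent care FSA: $254.26
Taxable wages = $6370.25 − $254.26 = $6115.99
City income tax: $6115.99 × 0.0245 = $149.84
State tax withheld: $6115.99 × 0.0814 = $497.84
PFL insurance: $6370.25 × 0.002 = $12.74
SDI: $6370.25 × 0.0072 = $45.87
Dental insurance premium: $300.35
Total deductions = $254.26 + $149.84 + $497.84 + $12.74 + $45.87 + $300.35 = $1260.90
Net pay = $6370.25 − $1260.90 = $5109.35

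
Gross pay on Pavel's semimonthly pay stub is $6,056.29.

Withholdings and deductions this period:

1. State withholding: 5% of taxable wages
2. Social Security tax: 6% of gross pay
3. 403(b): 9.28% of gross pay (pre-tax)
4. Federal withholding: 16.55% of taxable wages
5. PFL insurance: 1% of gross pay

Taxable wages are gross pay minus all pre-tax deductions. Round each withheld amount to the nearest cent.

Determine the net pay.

403(b): $6,056.29 × 0.0928 = $562.02
Taxable wages = $6,056.29 − $562.02 = $5,494.27
Federal withholding: $5,494.27 × 0.1655 = $909.30
State withholding: $5,494.27 × 0.05 = $274.71
PFL insurance: $6,056.29 × 0.01 = $60.56
Social Security tax: $6,056.29 × 0.06 = $363.38
Total deductions = $562.02 + $909.30 + $274.71 + $60.56 + $363.38 = $2,169.97
Net pay = $6,056.29 − $2,169.97 = $3,886.32

$3,886.32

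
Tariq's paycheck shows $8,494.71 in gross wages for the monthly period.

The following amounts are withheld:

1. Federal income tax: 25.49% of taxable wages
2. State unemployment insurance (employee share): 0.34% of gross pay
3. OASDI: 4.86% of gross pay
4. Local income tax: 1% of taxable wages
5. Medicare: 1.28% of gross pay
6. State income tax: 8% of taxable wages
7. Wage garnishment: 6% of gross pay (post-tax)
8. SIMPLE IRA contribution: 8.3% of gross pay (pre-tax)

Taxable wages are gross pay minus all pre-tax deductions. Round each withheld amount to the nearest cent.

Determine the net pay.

$4,042.87

SIMPLE IRA contribution: $8,494.71 × 0.083 = $705.06
Taxable wages = $8,494.71 − $705.06 = $7,789.65
Federal income tax: $7,789.65 × 0.2549 = $1,985.58
State income tax: $7,789.65 × 0.08 = $623.17
Local income tax: $7,789.65 × 0.01 = $77.90
OASDI: $8,494.71 × 0.0486 = $412.84
Medicare: $8,494.71 × 0.0128 = $108.73
State unemployment insurance (employee share): $8,494.71 × 0.0034 = $28.88
Wage garnishment: $8,494.71 × 0.06 = $509.68
Total deductions = $705.06 + $1,985.58 + $623.17 + $77.90 + $412.84 + $108.73 + $28.88 + $509.68 = $4,451.84
Net pay = $8,494.71 − $4,451.84 = $4,042.87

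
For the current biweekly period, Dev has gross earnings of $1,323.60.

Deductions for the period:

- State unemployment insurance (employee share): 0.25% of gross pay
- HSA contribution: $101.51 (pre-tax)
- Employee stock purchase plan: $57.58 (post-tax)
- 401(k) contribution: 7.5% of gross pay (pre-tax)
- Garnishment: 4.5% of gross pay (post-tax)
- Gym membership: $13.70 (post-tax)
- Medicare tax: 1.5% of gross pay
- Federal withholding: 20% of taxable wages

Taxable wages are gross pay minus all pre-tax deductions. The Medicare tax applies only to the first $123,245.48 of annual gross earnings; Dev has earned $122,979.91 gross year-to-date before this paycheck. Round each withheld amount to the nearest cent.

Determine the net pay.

401(k) contribution: $1,323.60 × 0.075 = $99.27
HSA contribution: $101.51
Pre-tax total = $99.27 + $101.51 = $200.78
Taxable wages = $1,323.60 − $200.78 = $1,122.82
Federal withholding: $1,122.82 × 0.2 = $224.56
Medicare tax: only $123,245.48 − $122,979.91 = $265.57 of this check is subject → $265.57 × 0.015 = $3.98
State unemployment insurance (employee share): $1,323.60 × 0.0025 = $3.31
Gym membership: $13.70
Employee stock purchase plan: $57.58
Garnishment: $1,323.60 × 0.045 = $59.56
Total deductions = $99.27 + $101.51 + $224.56 + $3.98 + $3.31 + $13.70 + $57.58 + $59.56 = $563.47
Net pay = $1,323.60 − $563.47 = $760.13

$760.13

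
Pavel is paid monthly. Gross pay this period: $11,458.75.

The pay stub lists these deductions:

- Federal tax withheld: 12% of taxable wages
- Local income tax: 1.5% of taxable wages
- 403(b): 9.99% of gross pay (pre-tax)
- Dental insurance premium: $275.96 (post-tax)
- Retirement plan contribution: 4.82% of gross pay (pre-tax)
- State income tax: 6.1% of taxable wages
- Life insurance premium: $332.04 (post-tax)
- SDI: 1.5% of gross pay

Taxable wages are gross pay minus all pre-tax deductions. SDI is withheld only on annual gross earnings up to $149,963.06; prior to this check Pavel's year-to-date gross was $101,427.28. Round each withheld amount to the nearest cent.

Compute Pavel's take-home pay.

$7,068.53

Retirement plan contribution: $11,458.75 × 0.0482 = $552.31
403(b): $11,458.75 × 0.0999 = $1,144.73
Pre-tax total = $552.31 + $1,144.73 = $1,697.04
Taxable wages = $11,458.75 − $1,697.04 = $9,761.71
State income tax: $9,761.71 × 0.061 = $595.46
Federal tax withheld: $9,761.71 × 0.12 = $1,171.41
Local income tax: $9,761.71 × 0.015 = $146.43
SDI: cap not yet reached, full $11,458.75 is subject → $11,458.75 × 0.015 = $171.88
Life insurance premium: $332.04
Dental insurance premium: $275.96
Total deductions = $552.31 + $1,144.73 + $595.46 + $1,171.41 + $146.43 + $171.88 + $332.04 + $275.96 = $4,390.22
Net pay = $11,458.75 − $4,390.22 = $7,068.53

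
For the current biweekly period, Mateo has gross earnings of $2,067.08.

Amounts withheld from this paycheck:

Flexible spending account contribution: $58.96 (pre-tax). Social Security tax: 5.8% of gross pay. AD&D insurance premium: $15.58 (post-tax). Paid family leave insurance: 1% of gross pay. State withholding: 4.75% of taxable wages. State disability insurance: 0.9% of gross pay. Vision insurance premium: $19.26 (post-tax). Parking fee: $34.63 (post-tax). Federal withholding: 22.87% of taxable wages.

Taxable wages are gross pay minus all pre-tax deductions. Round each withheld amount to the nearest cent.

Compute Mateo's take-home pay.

$1,224.84

Flexible spending account contribution: $58.96
Taxable wages = $2,067.08 − $58.96 = $2,008.12
Federal withholding: $2,008.12 × 0.2287 = $459.26
State withholding: $2,008.12 × 0.0475 = $95.39
Paid family leave insurance: $2,067.08 × 0.01 = $20.67
Social Security tax: $2,067.08 × 0.058 = $119.89
State disability insurance: $2,067.08 × 0.009 = $18.60
AD&D insurance premium: $15.58
Vision insurance premium: $19.26
Parking fee: $34.63
Total deductions = $58.96 + $459.26 + $95.39 + $20.67 + $119.89 + $18.60 + $15.58 + $19.26 + $34.63 = $842.24
Net pay = $2,067.08 − $842.24 = $1,224.84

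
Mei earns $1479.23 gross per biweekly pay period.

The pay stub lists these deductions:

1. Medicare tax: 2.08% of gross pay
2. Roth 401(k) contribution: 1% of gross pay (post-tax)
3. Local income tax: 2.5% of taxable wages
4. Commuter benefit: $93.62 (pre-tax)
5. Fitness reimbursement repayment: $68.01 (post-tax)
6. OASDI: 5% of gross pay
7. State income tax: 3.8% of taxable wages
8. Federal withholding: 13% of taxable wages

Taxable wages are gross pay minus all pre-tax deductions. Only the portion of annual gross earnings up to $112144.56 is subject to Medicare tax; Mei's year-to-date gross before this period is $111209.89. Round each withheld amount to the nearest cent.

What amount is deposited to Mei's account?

$941.99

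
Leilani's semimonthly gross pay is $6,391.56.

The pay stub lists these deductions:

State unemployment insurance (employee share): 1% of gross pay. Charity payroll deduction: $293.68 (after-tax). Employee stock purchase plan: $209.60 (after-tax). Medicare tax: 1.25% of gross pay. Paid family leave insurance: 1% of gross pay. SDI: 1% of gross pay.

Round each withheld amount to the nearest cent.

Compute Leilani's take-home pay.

$5,616.63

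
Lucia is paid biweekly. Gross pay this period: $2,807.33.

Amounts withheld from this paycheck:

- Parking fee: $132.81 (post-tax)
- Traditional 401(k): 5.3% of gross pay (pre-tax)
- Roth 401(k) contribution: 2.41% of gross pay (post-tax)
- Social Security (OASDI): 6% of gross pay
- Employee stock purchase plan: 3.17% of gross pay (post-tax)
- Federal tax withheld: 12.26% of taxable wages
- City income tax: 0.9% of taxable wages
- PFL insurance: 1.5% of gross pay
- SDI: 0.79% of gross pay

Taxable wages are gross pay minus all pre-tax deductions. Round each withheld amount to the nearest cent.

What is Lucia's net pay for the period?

Traditional 401(k): $2,807.33 × 0.053 = $148.79
Taxable wages = $2,807.33 − $148.79 = $2,658.54
Federal tax withheld: $2,658.54 × 0.1226 = $325.94
City income tax: $2,658.54 × 0.009 = $23.93
Social Security (OASDI): $2,807.33 × 0.06 = $168.44
PFL insurance: $2,807.33 × 0.015 = $42.11
SDI: $2,807.33 × 0.0079 = $22.18
Employee stock purchase plan: $2,807.33 × 0.0317 = $88.99
Parking fee: $132.81
Roth 401(k) contribution: $2,807.33 × 0.0241 = $67.66
Total deductions = $148.79 + $325.94 + $23.93 + $168.44 + $42.11 + $22.18 + $88.99 + $132.81 + $67.66 = $1,020.85
Net pay = $2,807.33 − $1,020.85 = $1,786.48

$1,786.48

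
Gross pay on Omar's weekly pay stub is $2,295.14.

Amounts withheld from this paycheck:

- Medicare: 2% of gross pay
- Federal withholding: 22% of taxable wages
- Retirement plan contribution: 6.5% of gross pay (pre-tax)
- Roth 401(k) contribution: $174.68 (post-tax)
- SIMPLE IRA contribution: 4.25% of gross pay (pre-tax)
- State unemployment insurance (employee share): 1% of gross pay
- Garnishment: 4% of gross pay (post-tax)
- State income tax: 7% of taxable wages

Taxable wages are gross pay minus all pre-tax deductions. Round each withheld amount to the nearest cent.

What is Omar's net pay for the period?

$1,119.04

Retirement plan contribution: $2,295.14 × 0.065 = $149.18
SIMPLE IRA contribution: $2,295.14 × 0.0425 = $97.54
Pre-tax total = $149.18 + $97.54 = $246.72
Taxable wages = $2,295.14 − $246.72 = $2,048.42
State income tax: $2,048.42 × 0.07 = $143.39
Federal withholding: $2,048.42 × 0.22 = $450.65
Medicare: $2,295.14 × 0.02 = $45.90
State unemployment insurance (employee share): $2,295.14 × 0.01 = $22.95
Roth 401(k) contribution: $174.68
Garnishment: $2,295.14 × 0.04 = $91.81
Total deductions = $149.18 + $97.54 + $143.39 + $450.65 + $45.90 + $22.95 + $174.68 + $91.81 = $1,176.10
Net pay = $2,295.14 − $1,176.10 = $1,119.04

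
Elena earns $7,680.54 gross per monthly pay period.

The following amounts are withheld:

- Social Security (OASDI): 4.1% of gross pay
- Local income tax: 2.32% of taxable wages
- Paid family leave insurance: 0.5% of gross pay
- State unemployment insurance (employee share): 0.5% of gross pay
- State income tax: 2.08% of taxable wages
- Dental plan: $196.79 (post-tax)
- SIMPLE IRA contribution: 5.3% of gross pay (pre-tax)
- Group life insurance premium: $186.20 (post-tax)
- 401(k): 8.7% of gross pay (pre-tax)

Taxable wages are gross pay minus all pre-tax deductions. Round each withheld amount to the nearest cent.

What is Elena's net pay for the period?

$5,539.94

SIMPLE IRA contribution: $7,680.54 × 0.053 = $407.07
401(k): $7,680.54 × 0.087 = $668.21
Pre-tax total = $407.07 + $668.21 = $1,075.28
Taxable wages = $7,680.54 − $1,075.28 = $6,605.26
State income tax: $6,605.26 × 0.0208 = $137.39
Local income tax: $6,605.26 × 0.0232 = $153.24
State unemployment insurance (employee share): $7,680.54 × 0.005 = $38.40
Paid family leave insurance: $7,680.54 × 0.005 = $38.40
Social Security (OASDI): $7,680.54 × 0.041 = $314.90
Dental plan: $196.79
Group life insurance premium: $186.20
Total deductions = $407.07 + $668.21 + $137.39 + $153.24 + $38.40 + $38.40 + $314.90 + $196.79 + $186.20 = $2,140.60
Net pay = $7,680.54 − $2,140.60 = $5,539.94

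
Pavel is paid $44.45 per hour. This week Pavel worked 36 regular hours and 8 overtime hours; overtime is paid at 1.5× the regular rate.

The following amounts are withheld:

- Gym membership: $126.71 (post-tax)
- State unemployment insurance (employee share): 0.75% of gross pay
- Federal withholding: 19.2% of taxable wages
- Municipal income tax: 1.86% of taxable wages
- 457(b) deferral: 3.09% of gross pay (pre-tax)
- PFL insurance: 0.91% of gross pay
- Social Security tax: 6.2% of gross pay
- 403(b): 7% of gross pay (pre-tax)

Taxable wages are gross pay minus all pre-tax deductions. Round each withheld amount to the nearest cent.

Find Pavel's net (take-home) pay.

$1,219.91

Regular pay: 36 × $44.45 = $1,600.20
Overtime pay: 8 × $44.45 × 1.5 = $533.40
Gross pay = $1,600.20 + $533.40 = $2,133.60
403(b): $2,133.60 × 0.07 = $149.35
457(b) deferral: $2,133.60 × 0.0309 = $65.93
Pre-tax total = $149.35 + $65.93 = $215.28
Taxable wages = $2,133.60 − $215.28 = $1,918.32
Federal withholding: $1,918.32 × 0.192 = $368.32
Municipal income tax: $1,918.32 × 0.0186 = $35.68
Social Security tax: $2,133.60 × 0.062 = $132.28
PFL insurance: $2,133.60 × 0.0091 = $19.42
State unemployment insurance (employee share): $2,133.60 × 0.0075 = $16.00
Gym membership: $126.71
Total deductions = $149.35 + $65.93 + $368.32 + $35.68 + $132.28 + $19.42 + $16.00 + $126.71 = $913.69
Net pay = $2,133.60 − $913.69 = $1,219.91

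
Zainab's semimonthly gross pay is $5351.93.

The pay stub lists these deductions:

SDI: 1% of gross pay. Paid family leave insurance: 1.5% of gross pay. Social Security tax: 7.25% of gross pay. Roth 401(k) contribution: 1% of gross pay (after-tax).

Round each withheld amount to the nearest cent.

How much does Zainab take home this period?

Social Security tax: $5351.93 × 0.0725 = $388.01
SDI: $5351.93 × 0.01 = $53.52
Paid family leave insurance: $5351.93 × 0.015 = $80.28
Roth 401(k) contribution: $5351.93 × 0.01 = $53.52
Total deductions = $388.01 + $53.52 + $80.28 + $53.52 = $575.33
Net pay = $5351.93 − $575.33 = $4776.60

$4776.60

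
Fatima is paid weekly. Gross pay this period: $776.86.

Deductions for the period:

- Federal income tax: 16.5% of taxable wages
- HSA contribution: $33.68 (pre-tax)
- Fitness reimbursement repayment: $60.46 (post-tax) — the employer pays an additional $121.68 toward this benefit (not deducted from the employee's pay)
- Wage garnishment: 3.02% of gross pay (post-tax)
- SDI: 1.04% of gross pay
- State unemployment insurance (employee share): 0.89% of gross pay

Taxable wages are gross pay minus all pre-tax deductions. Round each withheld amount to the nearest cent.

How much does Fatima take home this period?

HSA contribution: $33.68
Taxable wages = $776.86 − $33.68 = $743.18
Federal income tax: $743.18 × 0.165 = $122.62
SDI: $776.86 × 0.0104 = $8.08
State unemployment insurance (employee share): $776.86 × 0.0089 = $6.91
Fitness reimbursement repayment: $60.46
Wage garnishment: $776.86 × 0.0302 = $23.46
(Employer's $121.68 toward fitness reimbursement repayment is not withheld from the employee.)
Total deductions = $33.68 + $122.62 + $8.08 + $6.91 + $60.46 + $23.46 = $255.21
Net pay = $776.86 − $255.21 = $521.65

$521.65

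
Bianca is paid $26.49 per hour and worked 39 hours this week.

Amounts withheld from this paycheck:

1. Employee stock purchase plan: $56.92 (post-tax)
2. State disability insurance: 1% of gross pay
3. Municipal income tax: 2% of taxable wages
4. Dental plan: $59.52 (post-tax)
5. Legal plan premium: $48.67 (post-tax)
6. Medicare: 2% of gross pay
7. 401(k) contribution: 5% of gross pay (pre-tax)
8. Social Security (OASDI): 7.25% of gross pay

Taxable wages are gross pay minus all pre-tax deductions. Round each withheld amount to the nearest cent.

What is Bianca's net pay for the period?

Gross pay: 39 × $26.49 = $1,033.11
401(k) contribution: $1,033.11 × 0.05 = $51.66
Taxable wages = $1,033.11 − $51.66 = $981.45
Municipal income tax: $981.45 × 0.02 = $19.63
Medicare: $1,033.11 × 0.02 = $20.66
Social Security (OASDI): $1,033.11 × 0.0725 = $74.90
State disability insurance: $1,033.11 × 0.01 = $10.33
Employee stock purchase plan: $56.92
Legal plan premium: $48.67
Dental plan: $59.52
Total deductions = $51.66 + $19.63 + $20.66 + $74.90 + $10.33 + $56.92 + $48.67 + $59.52 = $342.29
Net pay = $1,033.11 − $342.29 = $690.82

$690.82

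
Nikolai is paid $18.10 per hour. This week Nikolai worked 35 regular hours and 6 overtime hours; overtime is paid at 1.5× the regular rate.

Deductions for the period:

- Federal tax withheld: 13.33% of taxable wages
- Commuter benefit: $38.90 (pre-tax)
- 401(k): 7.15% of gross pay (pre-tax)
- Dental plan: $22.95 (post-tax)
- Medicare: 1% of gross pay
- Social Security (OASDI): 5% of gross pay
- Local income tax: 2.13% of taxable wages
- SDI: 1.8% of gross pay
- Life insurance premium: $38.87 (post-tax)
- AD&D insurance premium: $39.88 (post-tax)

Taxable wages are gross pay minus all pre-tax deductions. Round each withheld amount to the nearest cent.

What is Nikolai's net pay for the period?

$428.44

Regular pay: 35 × $18.10 = $633.50
Overtime pay: 6 × $18.10 × 1.5 = $162.90
Gross pay = $633.50 + $162.90 = $796.40
Commuter benefit: $38.90
401(k): $796.40 × 0.0715 = $56.94
Pre-tax total = $38.90 + $56.94 = $95.84
Taxable wages = $796.40 − $95.84 = $700.56
Federal tax withheld: $700.56 × 0.1333 = $93.38
Local income tax: $700.56 × 0.0213 = $14.92
SDI: $796.40 × 0.018 = $14.34
Medicare: $796.40 × 0.01 = $7.96
Social Security (OASDI): $796.40 × 0.05 = $39.82
Dental plan: $22.95
AD&D insurance premium: $39.88
Life insurance premium: $38.87
Total deductions = $38.90 + $56.94 + $93.38 + $14.92 + $14.34 + $7.96 + $39.82 + $22.95 + $39.88 + $38.87 = $367.96
Net pay = $796.40 − $367.96 = $428.44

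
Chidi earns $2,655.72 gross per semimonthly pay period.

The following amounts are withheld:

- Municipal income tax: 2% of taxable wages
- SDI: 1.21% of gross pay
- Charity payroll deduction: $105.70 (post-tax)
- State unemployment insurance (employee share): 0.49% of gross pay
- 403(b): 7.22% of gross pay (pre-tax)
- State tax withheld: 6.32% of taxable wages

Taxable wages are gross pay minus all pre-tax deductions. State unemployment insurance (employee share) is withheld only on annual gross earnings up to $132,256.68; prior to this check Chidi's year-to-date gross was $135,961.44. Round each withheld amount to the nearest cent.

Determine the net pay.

$2,121.15

403(b): $2,655.72 × 0.0722 = $191.74
Taxable wages = $2,655.72 − $191.74 = $2,463.98
State tax withheld: $2,463.98 × 0.0632 = $155.72
Municipal income tax: $2,463.98 × 0.02 = $49.28
State unemployment insurance (employee share): annual cap $132,256.68 already reached (YTD $135,961.44), so $0.00
SDI: $2,655.72 × 0.0121 = $32.13
Charity payroll deduction: $105.70
Total deductions = $191.74 + $155.72 + $49.28 + $0.00 + $32.13 + $105.70 = $534.57
Net pay = $2,655.72 − $534.57 = $2,121.15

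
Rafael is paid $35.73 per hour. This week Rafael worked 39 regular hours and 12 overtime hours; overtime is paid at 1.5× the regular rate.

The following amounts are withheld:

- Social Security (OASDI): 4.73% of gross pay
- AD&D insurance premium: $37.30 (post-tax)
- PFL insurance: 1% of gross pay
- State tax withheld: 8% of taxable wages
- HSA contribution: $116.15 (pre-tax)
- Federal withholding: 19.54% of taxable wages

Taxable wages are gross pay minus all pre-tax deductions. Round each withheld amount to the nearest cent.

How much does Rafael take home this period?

$1,237.56

Regular pay: 39 × $35.73 = $1,393.47
Overtime pay: 12 × $35.73 × 1.5 = $643.14
Gross pay = $1,393.47 + $643.14 = $2,036.61
HSA contribution: $116.15
Taxable wages = $2,036.61 − $116.15 = $1,920.46
Federal withholding: $1,920.46 × 0.1954 = $375.26
State tax withheld: $1,920.46 × 0.08 = $153.64
PFL insurance: $2,036.61 × 0.01 = $20.37
Social Security (OASDI): $2,036.61 × 0.0473 = $96.33
AD&D insurance premium: $37.30
Total deductions = $116.15 + $375.26 + $153.64 + $20.37 + $96.33 + $37.30 = $799.05
Net pay = $2,036.61 − $799.05 = $1,237.56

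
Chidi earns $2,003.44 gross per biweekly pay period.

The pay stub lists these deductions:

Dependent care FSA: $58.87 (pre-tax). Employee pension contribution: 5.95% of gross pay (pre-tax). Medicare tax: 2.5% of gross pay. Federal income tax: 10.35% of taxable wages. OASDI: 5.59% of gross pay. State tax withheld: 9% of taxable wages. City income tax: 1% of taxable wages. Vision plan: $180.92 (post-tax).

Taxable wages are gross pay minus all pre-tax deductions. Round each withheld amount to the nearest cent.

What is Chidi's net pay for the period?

Dependent care FSA: $58.87
Employee pension contribution: $2,003.44 × 0.0595 = $119.20
Pre-tax total = $58.87 + $119.20 = $178.07
Taxable wages = $2,003.44 − $178.07 = $1,825.37
State tax withheld: $1,825.37 × 0.09 = $164.28
City income tax: $1,825.37 × 0.01 = $18.25
Federal income tax: $1,825.37 × 0.1035 = $188.93
OASDI: $2,003.44 × 0.0559 = $111.99
Medicare tax: $2,003.44 × 0.025 = $50.09
Vision plan: $180.92
Total deductions = $58.87 + $119.20 + $164.28 + $18.25 + $188.93 + $111.99 + $50.09 + $180.92 = $892.53
Net pay = $2,003.44 − $892.53 = $1,110.91

$1,110.91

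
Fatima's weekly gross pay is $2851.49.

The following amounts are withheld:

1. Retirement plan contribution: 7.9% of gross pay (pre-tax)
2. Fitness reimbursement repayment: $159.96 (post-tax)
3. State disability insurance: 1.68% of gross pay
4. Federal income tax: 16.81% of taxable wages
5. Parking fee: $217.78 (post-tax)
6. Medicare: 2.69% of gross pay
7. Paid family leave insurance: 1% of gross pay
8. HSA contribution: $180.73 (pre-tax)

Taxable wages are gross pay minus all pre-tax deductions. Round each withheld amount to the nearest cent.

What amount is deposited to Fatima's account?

HSA contribution: $180.73
Retirement plan contribution: $2851.49 × 0.079 = $225.27
Pre-tax total = $180.73 + $225.27 = $406.00
Taxable wages = $2851.49 − $406.00 = $2445.49
Federal income tax: $2445.49 × 0.1681 = $411.09
State disability insurance: $2851.49 × 0.0168 = $47.91
Medicare: $2851.49 × 0.0269 = $76.71
Paid family leave insurance: $2851.49 × 0.01 = $28.51
Fitness reimbursement repayment: $159.96
Parking fee: $217.78
Total deductions = $180.73 + $225.27 + $411.09 + $47.91 + $76.71 + $28.51 + $159.96 + $217.78 = $1347.96
Net pay = $2851.49 − $1347.96 = $1503.53

$1503.53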